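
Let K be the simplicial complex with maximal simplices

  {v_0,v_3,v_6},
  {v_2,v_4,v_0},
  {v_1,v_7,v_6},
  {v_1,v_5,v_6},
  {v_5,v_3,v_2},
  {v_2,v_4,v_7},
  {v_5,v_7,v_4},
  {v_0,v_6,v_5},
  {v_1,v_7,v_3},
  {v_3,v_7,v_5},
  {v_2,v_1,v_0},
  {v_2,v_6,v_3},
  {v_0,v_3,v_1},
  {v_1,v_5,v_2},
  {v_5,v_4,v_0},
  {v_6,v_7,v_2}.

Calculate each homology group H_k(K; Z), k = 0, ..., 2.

H_0 ≅ Z,  H_1 ≅ Z^2,  H_2 ≅ Z.

Take the total order v_0 < v_1 < v_2 < v_3 < v_4 < v_5 < v_6 < v_7 on the vertex set. Then K (dimension 2) consists of the simplices:

  0-simplices (8): [v_0], [v_1], [v_2], [v_3], [v_4], [v_5], [v_6], [v_7]
  1-simplices (24): (24 of them)
  2-simplices (16): (16 of them)

so the chain groups are C_0 ≅ Z^8, C_1 ≅ Z^24, C_2 ≅ Z^16.

∂_1: C_1 → C_0 sends each edge [p,q] (with p < q) to q − p. For instance
  ∂[v_2,v_6] = [v_6] − [v_2].
As a 8×24 matrix over Z this has rank 7, with invariant factors (1,1,1,1,1,1,1).

∂_2: C_2 → C_1 maps a triangle to the signed sum of its edges. For instance
  ∂[v_3,v_5,v_7] = [v_5,v_7] − [v_3,v_7] + [v_3,v_5],
  ∂[v_2,v_3,v_5] = [v_3,v_5] − [v_2,v_5] + [v_2,v_3].
The resulting 24×16 matrix has rank 15, and its Smith normal form has invariant factors (1,1,1,1,1,1,1,1,1,1,1,1,1,1,1).

From H_k ≅ ker(∂_k) / im(∂_{k+1}) we obtain:

  H_0: rank C_0 − rank ∂_1 = 8 − 7 = 1, and the invariant factors of ∂_1 are all 1, so H_0 ≅ Z.
  H_1: rank ker ∂_1 − rank ∂_2 = (24 − 7) − 15 = 2, and the invariant factors of ∂_2 are all 1, so H_1 ≅ Z^2.
  H_2: rank ker ∂_2 − rank ∂_3 = (16 − 15) − 0 = 1, and there is no ∂_3, so H_2 ≅ Z.

As a check, the Euler characteristic is 8 − 24 + 16 = 0, which agrees with 1 − 2 + 1 = 0.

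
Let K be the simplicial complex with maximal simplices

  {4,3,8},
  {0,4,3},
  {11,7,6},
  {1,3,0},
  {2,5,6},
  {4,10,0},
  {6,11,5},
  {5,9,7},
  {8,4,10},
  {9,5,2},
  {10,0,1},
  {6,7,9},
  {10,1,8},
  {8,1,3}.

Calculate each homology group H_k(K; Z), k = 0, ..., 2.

H_0 ≅ Z^2,  H_1 ≅ Z,  H_2 ≅ Z.

K has 12 vertices, 24 edges, 14 triangles.
rank ∂_0 = 0, rank ∂_1 = 10 ⇒ b_0 = 12 − 0 − 10 = 2; all invariant factors of ∂_1 are 1 so no torsion. So H_0 = Z^2.
rank ∂_1 = 10, rank ∂_2 = 13 ⇒ b_1 = 24 − 10 − 13 = 1; all invariant factors of ∂_2 are 1 so no torsion. So H_1 = Z.
rank ∂_2 = 13, rank ∂_3 = 0 ⇒ b_2 = 14 − 13 − 0 = 1. So H_2 = Z.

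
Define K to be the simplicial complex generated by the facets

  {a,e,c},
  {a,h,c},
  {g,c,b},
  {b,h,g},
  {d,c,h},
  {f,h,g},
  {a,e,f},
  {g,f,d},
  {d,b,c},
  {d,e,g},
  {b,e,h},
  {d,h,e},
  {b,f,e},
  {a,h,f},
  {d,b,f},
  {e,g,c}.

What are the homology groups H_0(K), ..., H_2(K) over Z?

We work with the vertex ordering a < b < c < d < e < f < g < h. The simplices of K, each written with vertices in increasing order, are:

  0-simplices (8): a, b, c, d, e, f, g, h
  1-simplices (24): ac, ae, af, ah, bc, bd, be, bf, bg, bh, cd, ce, cg, ch, de, df, dg, dh, ef, eg, eh, fg, fh, gh
  2-simplices (16): ace, ach, aef, afh, bcd, bcg, bdf, bef, beh, bgh, cdh, ceg, deg, deh, dfg, fgh

giving chain groups C_0 ≅ Z^8, C_1 ≅ Z^24, C_2 ≅ Z^16.

Boundary ∂_1: C_1 → C_0 sends each edge [p,q] (with p < q) to q − p. For instance
  ∂ac = c − a.
The 8×24 boundary matrix has rank 7 and Smith normal form diag(1,1,1,1,1,1,1).

Boundary ∂_2: C_2 → C_1 acts by ∂[p,q,r] = [q,r] − [p,r] + [p,q]. For instance
  ∂ach = ch − ah + ac,
  ∂cdh = dh − ch + cd.
The 24×16 boundary matrix has rank 15 and Smith normal form diag(1,1,1,1,1,1,1,1,1,1,1,1,1,1,1).

Computing H_k = (kernel of ∂_k) / (image of ∂_{k+1}):

  H_0: rank C_0 − rank ∂_1 = 8 − 7 = 1, and the invariant factors of ∂_1 are all 1, so H_0 = Z.
  H_1: rank ker ∂_1 − rank ∂_2 = (24 − 7) − 15 = 2, and the invariant factors of ∂_2 are all 1, so H_1 = Z^2.
  H_2: rank ker ∂_2 − rank ∂_3 = (16 − 15) − 0 = 1, and there is no ∂_3, so H_2 = Z.

As a check, the Euler characteristic is 8 − 24 + 16 = 0, which agrees with 1 − 2 + 1 = 0.

H_0 = Z,  H_1 = Z^2,  H_2 = Z.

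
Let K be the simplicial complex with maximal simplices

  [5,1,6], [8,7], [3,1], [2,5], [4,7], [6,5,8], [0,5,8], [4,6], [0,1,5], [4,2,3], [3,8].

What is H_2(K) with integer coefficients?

We work with the vertex ordering 0 < 1 < 2 < 3 < 4 < 5 < 6 < 7 < 8. The simplices of K, each written with vertices in increasing order, are:

  0-simplices (9): [0], [1], [2], [3], [4], [5], [6], [7], [8]
  1-simplices (17): [0,1], [0,5], [0,8], [1,3], [1,5], [1,6], [2,3], [2,4], [2,5], [3,4], [3,8], [4,6], [4,7], [5,6], [5,8], [6,8], [7,8]
  2-simplices (5): [0,1,5], [0,5,8], [1,5,6], [2,3,4], [5,6,8]

so the chain groups are C_0 ≅ Z^9, C_1 ≅ Z^17, C_2 ≅ Z^5.

The boundary map ∂_1: C_1 → C_0 is given by ∂[p,q] = [q] − [p]. For instance
  ∂[7,8] = [8] − [7].
The resulting 9×17 matrix has rank 8, and its Smith normal form has invariant factors (1,1,1,1,1,1,1,1).

Boundary ∂_2: C_2 → C_1 sends each 2-simplex [p,q,r] to [q,r] − [p,r] + [p,q]. For instance
  ∂[1,5,6] = [5,6] − [1,6] + [1,5],
  ∂[2,3,4] = [3,4] − [2,4] + [2,3].
This gives a 17×5 integer matrix of rank 5; reducing to Smith normal form yields diagonal entries (1,1,1,1,1).

Now H_k = ker ∂_k / im ∂_{k+1}, so:

  H_2: rank ker ∂_2 − rank ∂_3 = (5 − 5) − 0 = 0, and there is no ∂_3, so H_2 = 0.

H_2 = 0.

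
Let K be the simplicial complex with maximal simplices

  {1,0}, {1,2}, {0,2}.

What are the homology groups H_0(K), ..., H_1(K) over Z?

H_0 = Z,  H_1 = Z.

Fix the vertex order 0 < 1 < 2 and write every simplex with vertices in increasing order. Then dim K = 1 and the simplices of K are:

  0-simplices (3): [0], [1], [2]
  1-simplices (3): [0,1], [0,2], [1,2]

so the chain groups are C_0 ≅ Z^3, C_1 ≅ Z^3.

∂_1: C_1 → C_0 maps an edge to its endpoints' difference, ∂[p,q] = q − p. For instance
  ∂[1,2] = [2] − [1].
The 3×3 boundary matrix has rank 2 and Smith normal form diag(1,1).

Reading off H_k = ker ∂_k / im ∂_{k+1}:

  H_0: rank C_0 − rank ∂_1 = 3 − 2 = 1, and the invariant factors of ∂_1 are all 1, so H_0 = Z.
  H_1: rank ker ∂_1 − rank ∂_2 = (3 − 2) − 0 = 1, and there is no ∂_2, so H_1 = Z.

As a check, the Euler characteristic is 3 − 3 = 0, which agrees with 1 − 1 = 0.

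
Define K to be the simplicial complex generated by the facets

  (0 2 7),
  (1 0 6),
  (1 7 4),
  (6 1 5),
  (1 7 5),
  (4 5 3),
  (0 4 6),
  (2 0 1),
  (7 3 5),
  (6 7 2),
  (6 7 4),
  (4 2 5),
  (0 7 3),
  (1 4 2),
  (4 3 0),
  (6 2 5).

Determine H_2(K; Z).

H_2 = Z.

Take the total order 0 < 1 < 2 < 3 < 4 < 5 < 6 < 7 on the vertex set. Then K (dimension 2) consists of the simplices:

  0-simplices (8): [0], [1], [2], [3], [4], [5], [6], [7]
  1-simplices (24): (24 of them)
  2-simplices (16): [0,1,2], [0,1,6], [0,2,7], [0,3,4], [0,3,7], [0,4,6], [1,2,4], [1,4,7], [1,5,6], [1,5,7], [2,4,5], [2,5,6], [2,6,7], [3,4,5], [3,5,7], [4,6,7]

Hence C_0 ≅ Z^8, C_1 ≅ Z^24, C_2 ≅ Z^16.

The boundary map ∂_1: C_1 → C_0 is given by ∂[p,q] = [q] − [p]. For instance
  ∂[2,4] = [4] − [2].
This gives a 8×24 integer matrix of rank 7; reducing to Smith normal form yields diagonal entries (1,1,1,1,1,1,1).

The boundary map ∂_2: C_2 → C_1 sends each 2-simplex [p,q,r] to [q,r] − [p,r] + [p,q]. For instance
  ∂[0,3,7] = [3,7] − [0,7] + [0,3],
  ∂[2,6,7] = [6,7] − [2,7] + [2,6].
The 24×16 boundary matrix has rank 15 and Smith normal form diag(1,1,1,1,1,1,1,1,1,1,1,1,1,1,1).

From H_k ≅ ker(∂_k) / im(∂_{k+1}) we obtain:

  H_2: rank ker ∂_2 − rank ∂_3 = (16 − 15) − 0 = 1, and there is no ∂_3, so H_2 = Z.

(K is a triangulation of the torus T^2.)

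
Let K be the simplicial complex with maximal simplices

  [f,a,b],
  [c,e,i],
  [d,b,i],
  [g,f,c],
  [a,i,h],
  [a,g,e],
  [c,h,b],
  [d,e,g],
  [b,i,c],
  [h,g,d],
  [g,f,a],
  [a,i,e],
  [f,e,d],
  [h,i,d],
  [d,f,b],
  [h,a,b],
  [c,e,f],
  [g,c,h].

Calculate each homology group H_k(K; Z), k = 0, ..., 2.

We work with the vertex ordering a < b < c < d < e < f < g < h < i. The simplices of K, each written with vertices in increasing order, are:

  0-simplices (9): a, b, c, d, e, f, g, h, i
  1-simplices (27): ab, ae, af, ag, ah, ai, bc, bd, bf, bh, bi, ce, cf, cg, ch, ci, de, df, dg, dh, di, ef, eg, ei, fg, gh, hi
  2-simplices (18): abf, abh, aeg, aei, afg, ahi, bch, bci, bdf, bdi, cef, cei, cfg, cgh, def, deg, dgh, dhi

so the chain groups are C_0 ≅ Z^9, C_1 ≅ Z^27, C_2 ≅ Z^18.

Boundary ∂_1: C_1 → C_0 sends each edge [p,q] (with p < q) to q − p. For instance
  ∂dh = h − d.
The 9×27 boundary matrix has rank 8 and Smith normal form diag(1,1,1,1,1,1,1,1).

Boundary ∂_2: C_2 → C_1 sends each 2-simplex [p,q,r] to [q,r] − [p,r] + [p,q]. For instance
  ∂ahi = hi − ai + ah,
  ∂cfg = fg − cg + cf.
The resulting 27×18 matrix has rank 18, and its Smith normal form has invariant factors (1,1,1,1,1,1,1,1,1,1,1,1,1,1,1,1,1,2).

Reading off H_k = ker ∂_k / im ∂_{k+1}:

  H_0: rank C_0 − rank ∂_1 = 9 − 8 = 1, and the invariant factors of ∂_1 are all 1, so H_0 ≅ Z.
  H_1: rank ker ∂_1 − rank ∂_2 = (27 − 8) − 18 = 1, and ∂_2 has invariant factor 2 > 1, so H_1 ≅ Z ⊕ Z/2.
  H_2: rank ker ∂_2 − rank ∂_3 = (18 − 18) − 0 = 0, and there is no ∂_3, so H_2 ≅ 0.

H_0 ≅ Z,  H_1 ≅ Z ⊕ Z/2,  H_2 = 0.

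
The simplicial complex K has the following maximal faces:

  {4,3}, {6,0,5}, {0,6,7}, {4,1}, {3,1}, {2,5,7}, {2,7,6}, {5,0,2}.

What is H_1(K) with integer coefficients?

Take the total order 0 < 1 < 2 < 3 < 4 < 5 < 6 < 7 on the vertex set. Then K (dimension 2) consists of the simplices:

  0-simplices (8): [0], [1], [2], [3], [4], [5], [6], [7]
  1-simplices (13): [0,2], [0,5], [0,6], [0,7], [1,3], [1,4], [2,5], [2,6], [2,7], [3,4], [5,6], [5,7], [6,7]
  2-simplices (5): [0,2,5], [0,5,6], [0,6,7], [2,5,7], [2,6,7]

so the chain groups are C_0 ≅ Z^8, C_1 ≅ Z^13, C_2 ≅ Z^5.

∂_1: C_1 → C_0 sends each edge [p,q] (with p < q) to q − p.
This gives a 8×13 integer matrix of rank 6; reducing to Smith normal form yields diagonal entries (1,1,1,1,1,1).

The boundary map ∂_2: C_2 → C_1 sends each 2-simplex [p,q,r] to [q,r] − [p,r] + [p,q]. For instance
  ∂[2,6,7] = [6,7] − [2,7] + [2,6],
  ∂[0,5,6] = [5,6] − [0,6] + [0,5].
The 13×5 boundary matrix has rank 5 and Smith normal form diag(1,1,1,1,1).

Now H_k = ker ∂_k / im ∂_{k+1}, so:

  H_1: rank ker ∂_1 − rank ∂_2 = (13 − 6) − 5 = 2, and the invariant factors of ∂_2 are all 1, so H_1 ≅ Z^2.

H_1 = Z^2.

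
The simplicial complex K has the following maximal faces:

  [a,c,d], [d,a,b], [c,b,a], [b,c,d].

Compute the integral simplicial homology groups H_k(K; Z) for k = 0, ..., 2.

H_0 ≅ Z,  H_1 = 0,  H_2 ≅ Z.

K has 4 vertices, 6 edges, 4 triangles.
rank ∂_0 = 0, rank ∂_1 = 3 ⇒ b_0 = 4 − 0 − 3 = 1; all invariant factors of ∂_1 are 1 so no torsion. So H_0 = Z.
rank ∂_1 = 3, rank ∂_2 = 3 ⇒ b_1 = 6 − 3 − 3 = 0; all invariant factors of ∂_2 are 1 so no torsion. So H_1 = 0.
rank ∂_2 = 3, rank ∂_3 = 0 ⇒ b_2 = 4 − 3 − 0 = 1. So H_2 = Z.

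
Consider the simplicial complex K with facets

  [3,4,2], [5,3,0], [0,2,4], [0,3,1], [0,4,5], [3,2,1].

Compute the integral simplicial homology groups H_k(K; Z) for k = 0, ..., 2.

H_0 = Z,  H_1 = Z,  H_2 = 0.

Fix the vertex order 0 < 1 < 2 < 3 < 4 < 5 and write every simplex with vertices in increasing order. Then dim K = 2 and the simplices of K are:

  0-simplices (6): [0], [1], [2], [3], [4], [5]
  1-simplices (12): [0,1], [0,2], [0,3], [0,4], [0,5], [1,2], [1,3], [2,3], [2,4], [3,4], [3,5], [4,5]
  2-simplices (6): [0,1,3], [0,2,4], [0,3,5], [0,4,5], [1,2,3], [2,3,4]

giving chain groups C_0 ≅ Z^6, C_1 ≅ Z^12, C_2 ≅ Z^6.

∂_1: C_1 → C_0 maps an edge to its endpoints' difference, ∂[p,q] = q − p.
The 6×12 boundary matrix has rank 5 and Smith normal form diag(1,1,1,1,1).

The boundary map ∂_2: C_2 → C_1 sends each 2-simplex [p,q,r] to [q,r] − [p,r] + [p,q]. For instance
  ∂[0,1,3] = [1,3] − [0,3] + [0,1],
  ∂[0,4,5] = [4,5] − [0,5] + [0,4].
The 12×6 boundary matrix has rank 6 and Smith normal form diag(1,1,1,1,1,1).

Computing H_k = (kernel of ∂_k) / (image of ∂_{k+1}):

  H_0: rank C_0 − rank ∂_1 = 6 − 5 = 1, and the invariant factors of ∂_1 are all 1, so H_0 = Z.
  H_1: rank ker ∂_1 − rank ∂_2 = (12 − 5) − 6 = 1, and the invariant factors of ∂_2 are all 1, so H_1 = Z.
  H_2: rank ker ∂_2 − rank ∂_3 = (6 − 6) − 0 = 0, and there is no ∂_3, so H_2 = 0.

As a check, the Euler characteristic is 6 − 12 + 6 = 0, which agrees with 1 − 1 + 0 = 0.
(K is a triangulation of the cylinder S^1 x I.)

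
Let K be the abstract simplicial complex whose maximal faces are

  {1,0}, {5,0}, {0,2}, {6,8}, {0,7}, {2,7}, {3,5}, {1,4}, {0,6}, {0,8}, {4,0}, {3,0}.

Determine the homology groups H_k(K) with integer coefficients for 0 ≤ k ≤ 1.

Fix the vertex order 0 < 1 < 2 < 3 < 4 < 5 < 6 < 7 < 8 and write every simplex with vertices in increasing order. Then dim K = 1 and the simplices of K are:

  0-simplices (9): [0], [1], [2], [3], [4], [5], [6], [7], [8]
  1-simplices (12): [0,1], [0,2], [0,3], [0,4], [0,5], [0,6], [0,7], [0,8], [1,4], [2,7], [3,5], [6,8]

so the chain groups are C_0 ≅ Z^9, C_1 ≅ Z^12.

Boundary ∂_1: C_1 → C_0 is given by ∂[p,q] = [q] − [p]. For instance
  ∂[0,8] = [8] − [0].
As a 9×12 matrix over Z this has rank 8, with invariant factors (1,1,1,1,1,1,1,1).

Now H_k = ker ∂_k / im ∂_{k+1}, so:

  H_0: rank C_0 − rank ∂_1 = 9 − 8 = 1, and the invariant factors of ∂_1 are all 1, so H_0 ≅ Z.
  H_1: rank ker ∂_1 − rank ∂_2 = (12 − 8) − 0 = 4, and there is no ∂_2, so H_1 ≅ Z^4.

(K is a triangulation of a wedge of 4 circles.)

H_0 ≅ Z,  H_1 ≅ Z^4.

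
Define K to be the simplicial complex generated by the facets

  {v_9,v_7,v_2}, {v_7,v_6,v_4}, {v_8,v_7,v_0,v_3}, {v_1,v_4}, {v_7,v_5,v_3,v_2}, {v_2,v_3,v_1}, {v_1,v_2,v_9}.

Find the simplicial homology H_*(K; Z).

We work with the vertex ordering v_0 < v_1 < v_2 < v_3 < v_4 < v_5 < v_6 < v_7 < v_8 < v_9. The simplices of K, each written with vertices in increasing order, are:

  0-simplices (10): [v_0], [v_1], [v_2], [v_3], [v_4], [v_5], [v_6], [v_7], [v_8], [v_9]
  1-simplices (20): (20 of them)
  2-simplices (12): (12 of them)
  3-simplices (2): [v_0,v_3,v_7,v_8], [v_2,v_3,v_5,v_7]

Hence C_0 ≅ Z^10, C_1 ≅ Z^20, C_2 ≅ Z^12, C_3 ≅ Z^2.

Boundary ∂_1: C_1 → C_0 is given by ∂[p,q] = [q] − [p].
This gives a 10×20 integer matrix of rank 9; reducing to Smith normal form yields diagonal entries (1,1,1,1,1,1,1,1,1).

The boundary map ∂_2: C_2 → C_1 sends each 2-simplex [p,q,r] to [q,r] − [p,r] + [p,q]. For instance
  ∂[v_2,v_3,v_5] = [v_3,v_5] − [v_2,v_5] + [v_2,v_3],
  ∂[v_0,v_3,v_7] = [v_3,v_7] − [v_0,v_7] + [v_0,v_3].
This gives a 20×12 integer matrix of rank 10; reducing to Smith normal form yields diagonal entries (1,1,1,1,1,1,1,1,1,1).

∂_3: C_3 → C_2 sends each 3-simplex σ to the alternating sum Σ_i (−1)^i (σ with its i-th vertex removed). For instance
  ∂[v_0,v_3,v_7,v_8] = [v_3,v_7,v_8] − [v_0,v_7,v_8] + [v_0,v_3,v_8] − [v_0,v_3,v_7],
  ∂[v_2,v_3,v_5,v_7] = [v_3,v_5,v_7] − [v_2,v_5,v_7] + [v_2,v_3,v_7] − [v_2,v_3,v_5].
This gives a 12×2 integer matrix of rank 2; reducing to Smith normal form yields diagonal entries (1,1).

Reading off H_k = ker ∂_k / im ∂_{k+1}:

  H_0: rank C_0 − rank ∂_1 = 10 − 9 = 1, and the invariant factors of ∂_1 are all 1, so H_0 ≅ Z.
  H_1: rank ker ∂_1 − rank ∂_2 = (20 − 9) − 10 = 1, and the invariant factors of ∂_2 are all 1, so H_1 ≅ Z.
  H_2: rank ker ∂_2 − rank ∂_3 = (12 − 10) − 2 = 0, and the invariant factors of ∂_3 are all 1, so H_2 ≅ 0.
  H_3: rank ker ∂_3 − rank ∂_4 = (2 − 2) − 0 = 0, and there is no ∂_4, so H_3 ≅ 0.

As a check, the Euler characteristic is 10 − 20 + 12 − 2 = 0, which agrees with 1 − 1 + 0 − 0 = 0.

H_0 ≅ Z,  H_1 ≅ Z,  H_2 = 0,  H_3 = 0.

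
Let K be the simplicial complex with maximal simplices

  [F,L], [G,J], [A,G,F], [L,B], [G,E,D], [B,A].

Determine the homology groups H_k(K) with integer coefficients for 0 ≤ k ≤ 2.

H_0 ≅ Z,  H_1 ≅ Z,  H_2 = 0.

Fix the vertex order A < B < D < E < F < G < J < L and write every simplex with vertices in increasing order. Then dim K = 2 and the simplices of K are:

  0-simplices (8): A, B, D, E, F, G, J, L
  1-simplices (10): AB, AF, AG, BL, DE, DG, EG, FG, FL, GJ
  2-simplices (2): AFG, DEG

giving chain groups C_0 ≅ Z^8, C_1 ≅ Z^10, C_2 ≅ Z^2.

∂_1: C_1 → C_0 is given by ∂[p,q] = [q] − [p]. For instance
  ∂GJ = J − G.
The 8×10 boundary matrix has rank 7 and Smith normal form diag(1,1,1,1,1,1,1).

Boundary ∂_2: C_2 → C_1 acts by ∂[p,q,r] = [q,r] − [p,r] + [p,q]. For instance
  ∂AFG = FG − AG + AF,
  ∂DEG = EG − DG + DE.
This gives a 10×2 integer matrix of rank 2; reducing to Smith normal form yields diagonal entries (1,1).

From H_k ≅ ker(∂_k) / im(∂_{k+1}) we obtain:

  H_0: rank C_0 − rank ∂_1 = 8 − 7 = 1, and the invariant factors of ∂_1 are all 1, so H_0 = Z.
  H_1: rank ker ∂_1 − rank ∂_2 = (10 − 7) − 2 = 1, and the invariant factors of ∂_2 are all 1, so H_1 = Z.
  H_2: rank ker ∂_2 − rank ∂_3 = (2 − 2) − 0 = 0, and there is no ∂_3, so H_2 = 0.

As a check, the Euler characteristic is 8 − 10 + 2 = 0, which agrees with 1 − 1 + 0 = 0.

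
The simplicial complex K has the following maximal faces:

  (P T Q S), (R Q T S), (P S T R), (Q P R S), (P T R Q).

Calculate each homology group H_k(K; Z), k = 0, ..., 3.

We work with the vertex ordering P < Q < R < S < T. The simplices of K, each written with vertices in increasing order, are:

  0-simplices (5): P, Q, R, S, T
  1-simplices (10): PQ, PR, PS, PT, QR, QS, QT, RS, RT, ST
  2-simplices (10): PQR, PQS, PQT, PRS, PRT, PST, QRS, QRT, QST, RST
  3-simplices (5): PQRS, PQRT, PQST, PRST, QRST

so the chain groups are C_0 ≅ Z^5, C_1 ≅ Z^10, C_2 ≅ Z^10, C_3 ≅ Z^5.

The boundary map ∂_1: C_1 → C_0 sends each edge [p,q] (with p < q) to q − p.
The resulting 5×10 matrix has rank 4, and its Smith normal form has invariant factors (1,1,1,1).

∂_2: C_2 → C_1 maps a triangle to the signed sum of its edges. For instance
  ∂PQR = QR − PR + PQ,
  ∂PQT = QT − PT + PQ.
The 10×10 boundary matrix has rank 6 and Smith normal form diag(1,1,1,1,1,1).

The boundary map ∂_3: C_3 → C_2 sends each 3-simplex σ to the alternating sum Σ_i (−1)^i (σ with its i-th vertex removed). For instance
  ∂PRST = RST − PST + PRT − PRS,
  ∂PQST = QST − PST + PQT − PQS.
As a 10×5 matrix over Z this has rank 4, with invariant factors (1,1,1,1).

Computing H_k = (kernel of ∂_k) / (image of ∂_{k+1}):

  H_0: rank C_0 − rank ∂_1 = 5 − 4 = 1, and the invariant factors of ∂_1 are all 1, so H_0 ≅ Z.
  H_1: rank ker ∂_1 − rank ∂_2 = (10 − 4) − 6 = 0, and the invariant factors of ∂_2 are all 1, so H_1 ≅ 0.
  H_2: rank ker ∂_2 − rank ∂_3 = (10 − 6) − 4 = 0, and the invariant factors of ∂_3 are all 1, so H_2 ≅ 0.
  H_3: rank ker ∂_3 − rank ∂_4 = (5 − 4) − 0 = 1, and there is no ∂_4, so H_3 ≅ Z.

H_0 ≅ Z,  H_1 = 0,  H_2 = 0,  H_3 ≅ Z.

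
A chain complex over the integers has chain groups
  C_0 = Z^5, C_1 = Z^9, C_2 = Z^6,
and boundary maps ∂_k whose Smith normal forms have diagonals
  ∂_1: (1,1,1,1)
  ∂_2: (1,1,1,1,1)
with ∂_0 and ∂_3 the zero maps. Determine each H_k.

H_0 ≅ Z,  H_1 = 0,  H_2 ≅ Z.

H_0: b_0 = 5 − 0 − 4 = 1; torsion from ∂_1 factors > 1: none. So H_0 ≅ Z.
H_1: b_1 = 9 − 4 − 5 = 0; torsion from ∂_2 factors > 1: none. So H_1 ≅ 0.
H_2: b_2 = 6 − 5 − 0 = 1; torsion from ∂_3 factors > 1: none. So H_2 ≅ Z.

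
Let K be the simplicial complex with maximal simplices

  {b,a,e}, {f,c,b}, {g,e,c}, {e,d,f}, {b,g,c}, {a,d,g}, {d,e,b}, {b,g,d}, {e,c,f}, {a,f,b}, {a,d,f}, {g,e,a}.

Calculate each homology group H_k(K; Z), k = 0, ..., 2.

K has 7 vertices, 18 edges, 12 triangles.
rank ∂_0 = 0, rank ∂_1 = 6 ⇒ b_0 = 7 − 0 − 6 = 1; all invariant factors of ∂_1 are 1 so no torsion. So H_0 = Z.
rank ∂_1 = 6, rank ∂_2 = 12 ⇒ b_1 = 18 − 6 − 12 = 0; ∂_2 has invariant factor(s) [2] giving torsion. So H_1 = Z/2Z.
rank ∂_2 = 12, rank ∂_3 = 0 ⇒ b_2 = 12 − 12 − 0 = 0. So H_2 = 0.

H_0 ≅ Z,  H_1 ≅ Z/2Z,  H_2 = 0.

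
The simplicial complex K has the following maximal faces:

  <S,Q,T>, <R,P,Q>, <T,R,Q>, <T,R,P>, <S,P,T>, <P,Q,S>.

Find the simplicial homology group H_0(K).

H_0 = Z.

Order the vertices as P < Q < R < S < T. Listing each simplex with vertices in this order, K has dimension 2 with simplices:

  0-simplices (5): P, Q, R, S, T
  1-simplices (9): PQ, PR, PS, PT, QR, QS, QT, RT, ST
  2-simplices (6): PQR, PQS, PRT, PST, QRT, QST

Hence C_0 ≅ Z^5, C_1 ≅ Z^9, C_2 ≅ Z^6.

∂_1: C_1 → C_0 maps an edge to its endpoints' difference, ∂[p,q] = q − p. For instance
  ∂ST = T − S.
This gives a 5×9 integer matrix of rank 4; reducing to Smith normal form yields diagonal entries (1,1,1,1).

The boundary map ∂_2: C_2 → C_1 sends each 2-simplex [p,q,r] to [q,r] − [p,r] + [p,q]. For instance
  ∂PRT = RT − PT + PR,
  ∂PST = ST − PT + PS.
The 9×6 boundary matrix has rank 5 and Smith normal form diag(1,1,1,1,1).

Now H_k = ker ∂_k / im ∂_{k+1}, so:

  H_0: rank C_0 − rank ∂_1 = 5 − 4 = 1, and the invariant factors of ∂_1 are all 1, so H_0 = Z.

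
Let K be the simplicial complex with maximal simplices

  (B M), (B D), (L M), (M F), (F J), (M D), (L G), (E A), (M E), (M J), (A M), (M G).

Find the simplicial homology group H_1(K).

H_1 = Z^4.

Fix the vertex order A < B < D < E < F < G < J < L < M and write every simplex with vertices in increasing order. Then dim K = 1 and the simplices of K are:

  0-simplices (9): A, B, D, E, F, G, J, L, M
  1-simplices (12): AE, AM, BD, BM, DM, EM, FJ, FM, GL, GM, JM, LM

so the chain groups are C_0 ≅ Z^9, C_1 ≅ Z^12.

Boundary ∂_1: C_1 → C_0 is given by ∂[p,q] = [q] − [p].
This gives a 9×12 integer matrix of rank 8; reducing to Smith normal form yields diagonal entries (1,1,1,1,1,1,1,1).

From H_k ≅ ker(∂_k) / im(∂_{k+1}) we obtain:

  H_1: rank ker ∂_1 − rank ∂_2 = (12 − 8) − 0 = 4, and there is no ∂_2, so H_1 = Z^4.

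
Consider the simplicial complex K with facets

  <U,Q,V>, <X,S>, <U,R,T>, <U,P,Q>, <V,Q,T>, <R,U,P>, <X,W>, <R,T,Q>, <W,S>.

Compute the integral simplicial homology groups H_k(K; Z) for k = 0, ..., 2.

Take the total order P < Q < R < S < T < U < V < W < X on the vertex set. Then K (dimension 2) consists of the simplices:

  0-simplices (9): P, Q, R, S, T, U, V, W, X
  1-simplices (15): PQ, PR, PU, QR, QT, QU, QV, RT, RU, SW, SX, TU, TV, UV, WX
  2-simplices (6): PQU, PRU, QRT, QTV, QUV, RTU

giving chain groups C_0 ≅ Z^9, C_1 ≅ Z^15, C_2 ≅ Z^6.

∂_1: C_1 → C_0 is given by ∂[p,q] = [q] − [p].
The resulting 9×15 matrix has rank 7, and its Smith normal form has invariant factors (1,1,1,1,1,1,1).

The boundary map ∂_2: C_2 → C_1 sends each 2-simplex [p,q,r] to [q,r] − [p,r] + [p,q]. For instance
  ∂QRT = RT − QT + QR,
  ∂QTV = TV − QV + QT.
The resulting 15×6 matrix has rank 6, and its Smith normal form has invariant factors (1,1,1,1,1,1).

From H_k ≅ ker(∂_k) / im(∂_{k+1}) we obtain:

  H_0: rank C_0 − rank ∂_1 = 9 − 7 = 2, and the invariant factors of ∂_1 are all 1, so H_0 = Z^2.
  H_1: rank ker ∂_1 − rank ∂_2 = (15 − 7) − 6 = 2, and the invariant factors of ∂_2 are all 1, so H_1 = Z^2.
  H_2: rank ker ∂_2 − rank ∂_3 = (6 − 6) − 0 = 0, and there is no ∂_3, so H_2 = 0.

H_0 = Z^2,  H_1 = Z^2,  H_2 = 0.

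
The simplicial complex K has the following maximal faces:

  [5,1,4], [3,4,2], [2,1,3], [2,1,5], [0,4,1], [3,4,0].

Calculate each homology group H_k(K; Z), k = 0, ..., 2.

H_0 ≅ Z,  H_1 ≅ Z,  H_2 = 0.

Order the vertices as 0 < 1 < 2 < 3 < 4 < 5. Listing each simplex with vertices in this order, K has dimension 2 with simplices:

  0-simplices (6): [0], [1], [2], [3], [4], [5]
  1-simplices (12): [0,1], [0,3], [0,4], [1,2], [1,3], [1,4], [1,5], [2,3], [2,4], [2,5], [3,4], [4,5]
  2-simplices (6): [0,1,4], [0,3,4], [1,2,3], [1,2,5], [1,4,5], [2,3,4]

giving chain groups C_0 ≅ Z^6, C_1 ≅ Z^12, C_2 ≅ Z^6.

∂_1: C_1 → C_0 maps an edge to its endpoints' difference, ∂[p,q] = q − p. For instance
  ∂[2,5] = [5] − [2].
As a 6×12 matrix over Z this has rank 5, with invariant factors (1,1,1,1,1).

Boundary ∂_2: C_2 → C_1 sends each 2-simplex [p,q,r] to [q,r] − [p,r] + [p,q]. For instance
  ∂[0,3,4] = [3,4] − [0,4] + [0,3],
  ∂[1,2,5] = [2,5] − [1,5] + [1,2].
As a 12×6 matrix over Z this has rank 6, with invariant factors (1,1,1,1,1,1).

Computing H_k = (kernel of ∂_k) / (image of ∂_{k+1}):

  H_0: rank C_0 − rank ∂_1 = 6 − 5 = 1, and the invariant factors of ∂_1 are all 1, so H_0 ≅ Z.
  H_1: rank ker ∂_1 − rank ∂_2 = (12 − 5) − 6 = 1, and the invariant factors of ∂_2 are all 1, so H_1 ≅ Z.
  H_2: rank ker ∂_2 − rank ∂_3 = (6 − 6) − 0 = 0, and there is no ∂_3, so H_2 ≅ 0.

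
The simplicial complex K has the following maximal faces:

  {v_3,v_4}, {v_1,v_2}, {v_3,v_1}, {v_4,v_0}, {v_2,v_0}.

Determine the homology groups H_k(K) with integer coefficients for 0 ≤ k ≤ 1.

H_0 = Z,  H_1 = Z.

Fix the vertex order v_0 < v_1 < v_2 < v_3 < v_4 and write every simplex with vertices in increasing order. Then dim K = 1 and the simplices of K are:

  0-simplices (5): [v_0], [v_1], [v_2], [v_3], [v_4]
  1-simplices (5): [v_0,v_2], [v_0,v_4], [v_1,v_2], [v_1,v_3], [v_3,v_4]

Hence C_0 ≅ Z^5, C_1 ≅ Z^5.

The boundary map ∂_1: C_1 → C_0 sends each edge [p,q] (with p < q) to q − p.
The 5×5 boundary matrix has rank 4 and Smith normal form diag(1,1,1,1).

Computing H_k = (kernel of ∂_k) / (image of ∂_{k+1}):

  H_0: rank C_0 − rank ∂_1 = 5 − 4 = 1, and the invariant factors of ∂_1 are all 1, so H_0 ≅ Z.
  H_1: rank ker ∂_1 − rank ∂_2 = (5 − 4) − 0 = 1, and there is no ∂_2, so H_1 ≅ Z.

As a check, the Euler characteristic is 5 − 5 = 0, which agrees with 1 − 1 = 0.
(K is a triangulation of the circle S^1.)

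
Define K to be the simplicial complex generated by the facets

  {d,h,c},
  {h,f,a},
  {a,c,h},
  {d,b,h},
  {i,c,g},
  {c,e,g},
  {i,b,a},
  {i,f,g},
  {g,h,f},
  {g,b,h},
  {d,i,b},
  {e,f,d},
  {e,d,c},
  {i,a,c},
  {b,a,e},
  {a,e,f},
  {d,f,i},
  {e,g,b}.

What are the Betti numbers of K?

b_0 = 1, b_1 = 2, b_2 = 1.

We work with the vertex ordering a < b < c < d < e < f < g < h < i. The simplices of K, each written with vertices in increasing order, are:

  0-simplices (9): a, b, c, d, e, f, g, h, i
  1-simplices (27): ab, ac, ae, af, ah, ai, bd, be, bg, bh, bi, cd, ce, cg, ch, ci, de, df, dh, di, ef, eg, fg, fh, fi, gh, gi
  2-simplices (18): abe, abi, ach, aci, aef, afh, bdh, bdi, beg, bgh, cde, cdh, ceg, cgi, def, dfi, fgh, fgi

Hence C_0 ≅ Z^9, C_1 ≅ Z^27, C_2 ≅ Z^18.

The boundary map ∂_1: C_1 → C_0 maps an edge to its endpoints' difference, ∂[p,q] = q − p.
This gives a 9×27 integer matrix of rank 8; reducing to Smith normal form yields diagonal entries (1,1,1,1,1,1,1,1).

Boundary ∂_2: C_2 → C_1 sends each 2-simplex [p,q,r] to [q,r] − [p,r] + [p,q]. For instance
  ∂cgi = gi − ci + cg,
  ∂ceg = eg − cg + ce.
The 27×18 boundary matrix has rank 17 and Smith normal form diag(1,1,1,1,1,1,1,1,1,1,1,1,1,1,1,1,1).

Computing H_k = (kernel of ∂_k) / (image of ∂_{k+1}):

  H_0: rank C_0 − rank ∂_1 = 9 − 8 = 1, and the invariant factors of ∂_1 are all 1, so H_0 ≅ Z.
  H_1: rank ker ∂_1 − rank ∂_2 = (27 − 8) − 17 = 2, and the invariant factors of ∂_2 are all 1, so H_1 ≅ Z^2.
  H_2: rank ker ∂_2 − rank ∂_3 = (18 − 17) − 0 = 1, and there is no ∂_3, so H_2 ≅ Z.

As a check, the Euler characteristic is 9 − 27 + 18 = 0, which agrees with 1 − 2 + 1 = 0.

Hence the Betti numbers are b_0 = 1, b_1 = 2, b_2 = 1.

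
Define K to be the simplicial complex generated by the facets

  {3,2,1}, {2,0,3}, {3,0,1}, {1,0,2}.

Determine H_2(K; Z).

Order the vertices as 0 < 1 < 2 < 3. Listing each simplex with vertices in this order, K has dimension 2 with simplices:

  0-simplices (4): [0], [1], [2], [3]
  1-simplices (6): [0,1], [0,2], [0,3], [1,2], [1,3], [2,3]
  2-simplices (4): [0,1,2], [0,1,3], [0,2,3], [1,2,3]

giving chain groups C_0 ≅ Z^4, C_1 ≅ Z^6, C_2 ≅ Z^4.

∂_1: C_1 → C_0 is given by ∂[p,q] = [q] − [p]. For instance
  ∂[2,3] = [3] − [2].
As a 4×6 matrix over Z this has rank 3, with invariant factors (1,1,1).

The boundary map ∂_2: C_2 → C_1 sends each 2-simplex [p,q,r] to [q,r] − [p,r] + [p,q]. For instance
  ∂[0,1,3] = [1,3] − [0,3] + [0,1],
  ∂[1,2,3] = [2,3] − [1,3] + [1,2].
This gives a 6×4 integer matrix of rank 3; reducing to Smith normal form yields diagonal entries (1,1,1).

Computing H_k = (kernel of ∂_k) / (image of ∂_{k+1}):

  H_2: rank ker ∂_2 − rank ∂_3 = (4 − 3) − 0 = 1, and there is no ∂_3, so H_2 ≅ Z.

(K is a triangulation of the 2-sphere S^2.)

H_2 ≅ Z.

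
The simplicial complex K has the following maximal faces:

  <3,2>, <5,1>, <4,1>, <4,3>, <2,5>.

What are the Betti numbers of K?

b_0 = 1, b_1 = 1.

Take the total order 1 < 2 < 3 < 4 < 5 on the vertex set. Then K (dimension 1) consists of the simplices:

  0-simplices (5): [1], [2], [3], [4], [5]
  1-simplices (5): [1,4], [1,5], [2,3], [2,5], [3,4]

so the chain groups are C_0 ≅ Z^5, C_1 ≅ Z^5.

The boundary map ∂_1: C_1 → C_0 is given by ∂[p,q] = [q] − [p]. For instance
  ∂[1,4] = [4] − [1].
The 5×5 boundary matrix has rank 4 and Smith normal form diag(1,1,1,1).

From H_k ≅ ker(∂_k) / im(∂_{k+1}) we obtain:

  H_0: rank C_0 − rank ∂_1 = 5 − 4 = 1, and the invariant factors of ∂_1 are all 1, so H_0 = Z.
  H_1: rank ker ∂_1 − rank ∂_2 = (5 − 4) − 0 = 1, and there is no ∂_2, so H_1 = Z.

Hence the Betti numbers are b_0 = 1, b_1 = 1.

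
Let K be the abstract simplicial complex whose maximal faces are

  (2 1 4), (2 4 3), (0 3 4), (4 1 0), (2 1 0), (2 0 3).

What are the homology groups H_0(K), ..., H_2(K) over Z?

Take the total order 0 < 1 < 2 < 3 < 4 on the vertex set. Then K (dimension 2) consists of the simplices:

  0-simplices (5): [0], [1], [2], [3], [4]
  1-simplices (9): [0,1], [0,2], [0,3], [0,4], [1,2], [1,4], [2,3], [2,4], [3,4]
  2-simplices (6): [0,1,2], [0,1,4], [0,2,3], [0,3,4], [1,2,4], [2,3,4]

so the chain groups are C_0 ≅ Z^5, C_1 ≅ Z^9, C_2 ≅ Z^6.

Boundary ∂_1: C_1 → C_0 sends each edge [p,q] (with p < q) to q − p. For instance
  ∂[0,3] = [3] − [0].
As a 5×9 matrix over Z this has rank 4, with invariant factors (1,1,1,1).

Boundary ∂_2: C_2 → C_1 acts by ∂[p,q,r] = [q,r] − [p,r] + [p,q]. For instance
  ∂[2,3,4] = [3,4] − [2,4] + [2,3],
  ∂[0,2,3] = [2,3] − [0,3] + [0,2].
This gives a 9×6 integer matrix of rank 5; reducing to Smith normal form yields diagonal entries (1,1,1,1,1).

Now H_k = ker ∂_k / im ∂_{k+1}, so:

  H_0: rank C_0 − rank ∂_1 = 5 − 4 = 1, and the invariant factors of ∂_1 are all 1, so H_0 ≅ Z.
  H_1: rank ker ∂_1 − rank ∂_2 = (9 − 4) − 5 = 0, and the invariant factors of ∂_2 are all 1, so H_1 ≅ 0.
  H_2: rank ker ∂_2 − rank ∂_3 = (6 − 5) − 0 = 1, and there is no ∂_3, so H_2 ≅ Z.

H_0 ≅ Z,  H_1 = 0,  H_2 ≅ Z.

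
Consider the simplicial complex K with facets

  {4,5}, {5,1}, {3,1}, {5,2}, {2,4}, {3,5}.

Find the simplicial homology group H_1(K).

H_1 = Z^2.

Take the total order 1 < 2 < 3 < 4 < 5 on the vertex set. Then K (dimension 1) consists of the simplices:

  0-simplices (5): [1], [2], [3], [4], [5]
  1-simplices (6): [1,3], [1,5], [2,4], [2,5], [3,5], [4,5]

so the chain groups are C_0 ≅ Z^5, C_1 ≅ Z^6.

∂_1: C_1 → C_0 is given by ∂[p,q] = [q] − [p]. For instance
  ∂[2,5] = [5] − [2].
As a 5×6 matrix over Z this has rank 4, with invariant factors (1,1,1,1).

Computing H_k = (kernel of ∂_k) / (image of ∂_{k+1}):

  H_1: rank ker ∂_1 − rank ∂_2 = (6 − 4) − 0 = 2, and there is no ∂_2, so H_1 ≅ Z^2.

(K is a triangulation of a wedge of 2 circles.)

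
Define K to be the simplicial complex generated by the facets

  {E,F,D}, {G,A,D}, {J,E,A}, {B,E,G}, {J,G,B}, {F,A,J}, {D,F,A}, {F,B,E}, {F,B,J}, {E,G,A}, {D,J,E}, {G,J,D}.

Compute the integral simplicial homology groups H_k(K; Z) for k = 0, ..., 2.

We work with the vertex ordering A < B < D < E < F < G < J. The simplices of K, each written with vertices in increasing order, are:

  0-simplices (7): A, B, D, E, F, G, J
  1-simplices (18): AD, AE, AF, AG, AJ, BE, BF, BG, BJ, DE, DF, DG, DJ, EF, EG, EJ, FJ, GJ
  2-simplices (12): ADF, ADG, AEG, AEJ, AFJ, BEF, BEG, BFJ, BGJ, DEF, DEJ, DGJ

Hence C_0 ≅ Z^7, C_1 ≅ Z^18, C_2 ≅ Z^12.

∂_1: C_1 → C_0 sends each edge [p,q] (with p < q) to q − p. For instance
  ∂DE = E − D.
This gives a 7×18 integer matrix of rank 6; reducing to Smith normal form yields diagonal entries (1,1,1,1,1,1).

The boundary map ∂_2: C_2 → C_1 acts by ∂[p,q,r] = [q,r] − [p,r] + [p,q]. For instance
  ∂BGJ = GJ − BJ + BG,
  ∂BEF = EF − BF + BE.
As a 18×12 matrix over Z this has rank 12, with invariant factors (1,1,1,1,1,1,1,1,1,1,1,2).

Computing H_k = (kernel of ∂_k) / (image of ∂_{k+1}):

  H_0: rank C_0 − rank ∂_1 = 7 − 6 = 1, and the invariant factors of ∂_1 are all 1, so H_0 ≅ Z.
  H_1: rank ker ∂_1 − rank ∂_2 = (18 − 6) − 12 = 0, and ∂_2 has invariant factor 2 > 1, so H_1 ≅ Z/2Z.
  H_2: rank ker ∂_2 − rank ∂_3 = (12 − 12) − 0 = 0, and there is no ∂_3, so H_2 ≅ 0.

As a check, the Euler characteristic is 7 − 18 + 12 = 1, which agrees with 1 − 0 + 0 = 1.

H_0 ≅ Z,  H_1 ≅ Z/2Z,  H_2 = 0.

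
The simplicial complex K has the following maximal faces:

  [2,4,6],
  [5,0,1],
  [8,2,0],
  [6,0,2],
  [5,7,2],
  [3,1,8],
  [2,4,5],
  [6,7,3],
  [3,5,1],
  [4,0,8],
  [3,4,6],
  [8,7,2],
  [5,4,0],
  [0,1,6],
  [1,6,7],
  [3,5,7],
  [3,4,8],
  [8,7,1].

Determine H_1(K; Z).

Fix the vertex order 0 < 1 < 2 < 3 < 4 < 5 < 6 < 7 < 8 and write every simplex with vertices in increasing order. Then dim K = 2 and the simplices of K are:

  0-simplices (9): [0], [1], [2], [3], [4], [5], [6], [7], [8]
  1-simplices (27): (27 of them)
  2-simplices (18): [0,1,5], [0,1,6], [0,2,6], [0,2,8], [0,4,5], [0,4,8], [1,3,5], [1,3,8], [1,6,7], [1,7,8], [2,4,5], [2,4,6], [2,5,7], [2,7,8], [3,4,6], [3,4,8], [3,5,7], [3,6,7]

giving chain groups C_0 ≅ Z^9, C_1 ≅ Z^27, C_2 ≅ Z^18.

∂_1: C_1 → C_0 maps an edge to its endpoints' difference, ∂[p,q] = q − p. For instance
  ∂[1,8] = [8] − [1].
The 9×27 boundary matrix has rank 8 and Smith normal form diag(1,1,1,1,1,1,1,1).

∂_2: C_2 → C_1 acts by ∂[p,q,r] = [q,r] − [p,r] + [p,q]. For instance
  ∂[2,7,8] = [7,8] − [2,8] + [2,7],
  ∂[0,1,5] = [1,5] − [0,5] + [0,1].
As a 27×18 matrix over Z this has rank 18, with invariant factors (1,1,1,1,1,1,1,1,1,1,1,1,1,1,1,1,1,2).

From H_k ≅ ker(∂_k) / im(∂_{k+1}) we obtain:

  H_1: rank ker ∂_1 − rank ∂_2 = (27 − 8) − 18 = 1, and ∂_2 has invariant factor 2 > 1, so H_1 ≅ Z ⊕ Z/2Z.

H_1 ≅ Z ⊕ Z/2Z.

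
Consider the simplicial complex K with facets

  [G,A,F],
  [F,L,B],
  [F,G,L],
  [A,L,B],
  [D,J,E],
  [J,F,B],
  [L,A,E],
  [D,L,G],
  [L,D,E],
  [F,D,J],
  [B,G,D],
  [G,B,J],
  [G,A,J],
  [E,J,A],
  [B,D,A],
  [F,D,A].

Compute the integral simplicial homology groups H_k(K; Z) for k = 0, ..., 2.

H_0 ≅ Z,  H_1 ≅ Z^2,  H_2 ≅ Z.

K has 8 vertices, 24 edges, 16 triangles.
rank ∂_0 = 0, rank ∂_1 = 7 ⇒ b_0 = 8 − 0 − 7 = 1; all invariant factors of ∂_1 are 1 so no torsion. So H_0 ≅ Z.
rank ∂_1 = 7, rank ∂_2 = 15 ⇒ b_1 = 24 − 7 − 15 = 2; all invariant factors of ∂_2 are 1 so no torsion. So H_1 ≅ Z^2.
rank ∂_2 = 15, rank ∂_3 = 0 ⇒ b_2 = 16 − 15 − 0 = 1. So H_2 ≅ Z.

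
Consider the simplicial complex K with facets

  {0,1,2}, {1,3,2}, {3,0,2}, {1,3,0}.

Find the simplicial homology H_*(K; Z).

Take the total order 0 < 1 < 2 < 3 on the vertex set. Then K (dimension 2) consists of the simplices:

  0-simplices (4): [0], [1], [2], [3]
  1-simplices (6): [0,1], [0,2], [0,3], [1,2], [1,3], [2,3]
  2-simplices (4): [0,1,2], [0,1,3], [0,2,3], [1,2,3]

so the chain groups are C_0 ≅ Z^4, C_1 ≅ Z^6, C_2 ≅ Z^4.

∂_1: C_1 → C_0 sends each edge [p,q] (with p < q) to q − p. For instance
  ∂[0,3] = [3] − [0].
The resulting 4×6 matrix has rank 3, and its Smith normal form has invariant factors (1,1,1).

∂_2: C_2 → C_1 maps a triangle to the signed sum of its edges. For instance
  ∂[0,2,3] = [2,3] − [0,3] + [0,2],
  ∂[0,1,3] = [1,3] − [0,3] + [0,1].
As a 6×4 matrix over Z this has rank 3, with invariant factors (1,1,1).

Computing H_k = (kernel of ∂_k) / (image of ∂_{k+1}):

  H_0: rank C_0 − rank ∂_1 = 4 − 3 = 1, and the invariant factors of ∂_1 are all 1, so H_0 = Z.
  H_1: rank ker ∂_1 − rank ∂_2 = (6 − 3) − 3 = 0, and the invariant factors of ∂_2 are all 1, so H_1 = 0.
  H_2: rank ker ∂_2 − rank ∂_3 = (4 − 3) − 0 = 1, and there is no ∂_3, so H_2 = Z.

As a check, the Euler characteristic is 4 − 6 + 4 = 2, which agrees with 1 − 0 + 1 = 2.
(K is a triangulation of the 2-sphere S^2.)

H_0 ≅ Z,  H_1 = 0,  H_2 ≅ Z.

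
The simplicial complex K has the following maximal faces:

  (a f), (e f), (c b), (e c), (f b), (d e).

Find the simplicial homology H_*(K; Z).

Take the total order a < b < c < d < e < f on the vertex set. Then K (dimension 1) consists of the simplices:

  0-simplices (6): a, b, c, d, e, f
  1-simplices (6): af, bc, bf, ce, de, ef

giving chain groups C_0 ≅ Z^6, C_1 ≅ Z^6.

Boundary ∂_1: C_1 → C_0 sends each edge [p,q] (with p < q) to q − p. For instance
  ∂de = e − d.
The resulting 6×6 matrix has rank 5, and its Smith normal form has invariant factors (1,1,1,1,1).

From H_k ≅ ker(∂_k) / im(∂_{k+1}) we obtain:

  H_0: rank C_0 − rank ∂_1 = 6 − 5 = 1, and the invariant factors of ∂_1 are all 1, so H_0 = Z.
  H_1: rank ker ∂_1 − rank ∂_2 = (6 − 5) − 0 = 1, and there is no ∂_2, so H_1 = Z.

H_0 ≅ Z,  H_1 ≅ Z.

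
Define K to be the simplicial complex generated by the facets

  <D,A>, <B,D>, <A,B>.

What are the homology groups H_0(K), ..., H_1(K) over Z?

H_0 ≅ Z,  H_1 ≅ Z.

Take the total order A < B < D on the vertex set. Then K (dimension 1) consists of the simplices:

  0-simplices (3): A, B, D
  1-simplices (3): AB, AD, BD

so the chain groups are C_0 ≅ Z^3, C_1 ≅ Z^3.

∂_1: C_1 → C_0 is given by ∂[p,q] = [q] − [p]. For instance
  ∂AD = D − A.
The resulting 3×3 matrix has rank 2, and its Smith normal form has invariant factors (1,1).

Computing H_k = (kernel of ∂_k) / (image of ∂_{k+1}):

  H_0: rank C_0 − rank ∂_1 = 3 − 2 = 1, and the invariant factors of ∂_1 are all 1, so H_0 ≅ Z.
  H_1: rank ker ∂_1 − rank ∂_2 = (3 − 2) − 0 = 1, and there is no ∂_2, so H_1 ≅ Z.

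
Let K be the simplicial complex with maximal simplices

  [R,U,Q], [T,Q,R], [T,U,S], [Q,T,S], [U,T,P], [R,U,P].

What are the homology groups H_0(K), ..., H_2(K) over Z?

Fix the vertex order P < Q < R < S < T < U and write every simplex with vertices in increasing order. Then dim K = 2 and the simplices of K are:

  0-simplices (6): P, Q, R, S, T, U
  1-simplices (12): PR, PT, PU, QR, QS, QT, QU, RT, RU, ST, SU, TU
  2-simplices (6): PRU, PTU, QRT, QRU, QST, STU

so the chain groups are C_0 ≅ Z^6, C_1 ≅ Z^12, C_2 ≅ Z^6.

Boundary ∂_1: C_1 → C_0 is given by ∂[p,q] = [q] − [p]. For instance
  ∂QR = R − Q.
As a 6×12 matrix over Z this has rank 5, with invariant factors (1,1,1,1,1).

The boundary map ∂_2: C_2 → C_1 acts by ∂[p,q,r] = [q,r] − [p,r] + [p,q]. For instance
  ∂QRU = RU − QU + QR,
  ∂QRT = RT − QT + QR.
As a 12×6 matrix over Z this has rank 6, with invariant factors (1,1,1,1,1,1).

Computing H_k = (kernel of ∂_k) / (image of ∂_{k+1}):

  H_0: rank C_0 − rank ∂_1 = 6 − 5 = 1, and the invariant factors of ∂_1 are all 1, so H_0 = Z.
  H_1: rank ker ∂_1 − rank ∂_2 = (12 − 5) − 6 = 1, and the invariant factors of ∂_2 are all 1, so H_1 = Z.
  H_2: rank ker ∂_2 − rank ∂_3 = (6 − 6) − 0 = 0, and there is no ∂_3, so H_2 = 0.

H_0 = Z,  H_1 = Z,  H_2 = 0.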